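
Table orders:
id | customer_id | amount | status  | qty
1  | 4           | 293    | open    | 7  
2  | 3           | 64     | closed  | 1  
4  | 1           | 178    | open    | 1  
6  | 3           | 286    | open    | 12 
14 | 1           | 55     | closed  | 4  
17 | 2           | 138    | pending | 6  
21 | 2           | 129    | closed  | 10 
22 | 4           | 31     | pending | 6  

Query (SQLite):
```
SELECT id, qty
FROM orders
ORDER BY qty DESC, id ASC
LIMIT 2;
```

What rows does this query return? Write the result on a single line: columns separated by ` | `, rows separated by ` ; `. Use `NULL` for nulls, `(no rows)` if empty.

Sort by qty desc, tiebreak id asc: (12, id=6), (10, id=21), (7, id=1), (6, id=17), (6, id=22) …. Take first 2.

6 | 12 ; 21 | 10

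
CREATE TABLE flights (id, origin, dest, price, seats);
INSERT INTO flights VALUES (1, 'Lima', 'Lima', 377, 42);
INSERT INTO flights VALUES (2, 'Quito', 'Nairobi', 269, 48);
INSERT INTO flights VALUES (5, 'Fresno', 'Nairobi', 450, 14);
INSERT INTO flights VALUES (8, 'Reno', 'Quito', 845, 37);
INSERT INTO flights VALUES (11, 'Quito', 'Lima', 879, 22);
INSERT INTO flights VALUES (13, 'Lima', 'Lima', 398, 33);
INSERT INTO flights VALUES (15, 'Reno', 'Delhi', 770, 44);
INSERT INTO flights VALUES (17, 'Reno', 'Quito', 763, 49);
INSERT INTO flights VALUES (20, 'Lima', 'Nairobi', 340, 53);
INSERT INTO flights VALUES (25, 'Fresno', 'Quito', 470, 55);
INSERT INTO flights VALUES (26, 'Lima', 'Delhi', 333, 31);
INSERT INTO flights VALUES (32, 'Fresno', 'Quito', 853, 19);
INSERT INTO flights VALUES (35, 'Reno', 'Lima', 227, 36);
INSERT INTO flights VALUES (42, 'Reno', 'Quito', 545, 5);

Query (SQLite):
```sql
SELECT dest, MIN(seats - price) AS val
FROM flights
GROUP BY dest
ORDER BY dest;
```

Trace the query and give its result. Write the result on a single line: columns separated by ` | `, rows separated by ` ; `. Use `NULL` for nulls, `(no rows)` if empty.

Delhi | -726 ; Lima | -857 ; Nairobi | -436 ; Quito | -834

For each row compute seats - price.
Group by dest; take MIN of the expression per group.
  Delhi: ids {15, 26} → MIN(seats - price)=-726
  Lima: ids {1, 11, 13, 35} → MIN(seats - price)=-857
  Nairobi: ids {2, 5, 20} → MIN(seats - price)=-436
  Quito: ids {8, 17, 25, 32, 42} → MIN(seats - price)=-834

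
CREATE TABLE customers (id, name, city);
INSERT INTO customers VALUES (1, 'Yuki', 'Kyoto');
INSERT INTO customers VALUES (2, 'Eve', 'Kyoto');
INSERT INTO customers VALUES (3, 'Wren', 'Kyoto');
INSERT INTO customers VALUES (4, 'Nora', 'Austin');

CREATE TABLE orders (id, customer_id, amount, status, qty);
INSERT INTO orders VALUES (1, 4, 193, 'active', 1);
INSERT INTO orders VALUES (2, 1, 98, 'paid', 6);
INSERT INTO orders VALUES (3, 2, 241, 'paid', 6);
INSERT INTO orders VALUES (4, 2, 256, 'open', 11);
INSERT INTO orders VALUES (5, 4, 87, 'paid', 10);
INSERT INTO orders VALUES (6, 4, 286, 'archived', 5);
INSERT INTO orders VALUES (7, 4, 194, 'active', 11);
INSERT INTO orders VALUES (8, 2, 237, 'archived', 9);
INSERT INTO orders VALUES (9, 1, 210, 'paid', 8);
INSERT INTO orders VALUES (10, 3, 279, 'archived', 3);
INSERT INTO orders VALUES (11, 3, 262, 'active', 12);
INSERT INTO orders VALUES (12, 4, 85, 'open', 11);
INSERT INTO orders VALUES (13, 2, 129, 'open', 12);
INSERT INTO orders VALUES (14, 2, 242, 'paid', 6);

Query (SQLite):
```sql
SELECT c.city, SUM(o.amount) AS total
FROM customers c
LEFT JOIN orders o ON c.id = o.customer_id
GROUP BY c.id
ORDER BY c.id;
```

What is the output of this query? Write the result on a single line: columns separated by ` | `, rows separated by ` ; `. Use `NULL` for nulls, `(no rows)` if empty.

Kyoto | 308 ; Kyoto | 1105 ; Kyoto | 541 ; Austin | 845

LEFT JOIN keeps every customers row; unmatched ones get NULL for orders columns.
Group by customers.id and compute SUM(o.amount). SUM over an all-NULL group is NULL.
  1: ids {2, 9} → SUM(o.amount)=308
  2: ids {3, 4, 8, 13, 14} → SUM(o.amount)=1105
  3: ids {10, 11} → SUM(o.amount)=541
  4: ids {1, 5, 6, 7, 12} → SUM(o.amount)=845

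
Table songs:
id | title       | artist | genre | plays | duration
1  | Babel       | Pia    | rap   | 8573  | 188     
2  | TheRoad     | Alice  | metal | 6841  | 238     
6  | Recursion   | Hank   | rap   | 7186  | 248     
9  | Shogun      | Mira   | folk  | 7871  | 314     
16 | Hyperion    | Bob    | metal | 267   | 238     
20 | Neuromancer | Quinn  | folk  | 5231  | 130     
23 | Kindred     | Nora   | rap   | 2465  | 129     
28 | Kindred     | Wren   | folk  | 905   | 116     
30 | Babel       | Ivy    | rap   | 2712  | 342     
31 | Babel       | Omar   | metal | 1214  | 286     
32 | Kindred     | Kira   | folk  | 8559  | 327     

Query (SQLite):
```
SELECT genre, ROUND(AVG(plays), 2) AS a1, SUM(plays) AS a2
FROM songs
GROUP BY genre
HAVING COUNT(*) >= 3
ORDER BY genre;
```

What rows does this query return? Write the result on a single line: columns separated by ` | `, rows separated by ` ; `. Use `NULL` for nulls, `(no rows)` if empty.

Group songs by genre.
Per group compute: ROUND(AVG(plays), 2), SUM(plays).
HAVING: drop groups with fewer than 3 rows.
  folk: ids {9, 20, 28, 32} → ROUND(AVG(plays), 2)=5641.5, SUM(plays)=22566
  metal: ids {2, 16, 31} → ROUND(AVG(plays), 2)=2774, SUM(plays)=8322
  rap: ids {1, 6, 23, 30} → ROUND(AVG(plays), 2)=5234, SUM(plays)=20936

folk | 5641.5 | 22566 ; metal | 2774 | 8322 ; rap | 5234 | 20936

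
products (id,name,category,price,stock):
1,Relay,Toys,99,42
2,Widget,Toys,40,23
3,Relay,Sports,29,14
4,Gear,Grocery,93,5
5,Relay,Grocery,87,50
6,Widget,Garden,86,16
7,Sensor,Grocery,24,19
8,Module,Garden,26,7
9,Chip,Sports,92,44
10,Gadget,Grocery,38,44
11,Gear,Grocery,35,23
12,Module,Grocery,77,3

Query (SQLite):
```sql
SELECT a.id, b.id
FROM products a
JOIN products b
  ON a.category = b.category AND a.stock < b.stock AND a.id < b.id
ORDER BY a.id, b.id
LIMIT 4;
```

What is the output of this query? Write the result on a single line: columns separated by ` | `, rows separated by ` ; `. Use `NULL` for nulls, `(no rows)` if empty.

3 | 9 ; 4 | 5 ; 4 | 7 ; 4 | 10

Pairs (a,b) with same category, a.stock < b.stock, a.id < b.id.
category groups: Garden:{6,8} Grocery:{4,5,7,10,11,12} Sports:{3,9} Toys:{1,2}
Ordered by (a.id, b.id); first 4.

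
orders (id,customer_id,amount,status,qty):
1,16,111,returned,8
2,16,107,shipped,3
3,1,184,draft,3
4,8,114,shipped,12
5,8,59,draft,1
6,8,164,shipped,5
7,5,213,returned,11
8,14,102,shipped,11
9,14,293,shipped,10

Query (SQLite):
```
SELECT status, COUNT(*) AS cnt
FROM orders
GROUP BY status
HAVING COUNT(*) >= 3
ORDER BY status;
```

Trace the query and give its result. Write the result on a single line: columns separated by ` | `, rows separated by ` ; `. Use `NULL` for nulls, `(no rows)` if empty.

Partition orders by status; compute COUNT(*) within each group.
HAVING: keep groups with count ≥ 3.
  draft: ids {3, 5} → COUNT(*)=2
  returned: ids {1, 7} → COUNT(*)=2
  shipped: ids {2, 4, 6, 8, 9} → COUNT(*)=5

shipped | 5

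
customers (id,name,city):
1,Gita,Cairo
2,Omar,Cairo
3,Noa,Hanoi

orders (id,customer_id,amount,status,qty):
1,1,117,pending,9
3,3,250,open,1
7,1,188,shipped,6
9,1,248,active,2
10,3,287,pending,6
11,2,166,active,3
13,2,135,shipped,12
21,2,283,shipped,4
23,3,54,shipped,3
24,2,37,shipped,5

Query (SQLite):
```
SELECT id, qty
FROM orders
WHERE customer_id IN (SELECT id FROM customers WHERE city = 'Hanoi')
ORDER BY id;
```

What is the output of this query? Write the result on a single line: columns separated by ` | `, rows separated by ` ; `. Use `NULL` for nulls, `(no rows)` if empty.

Inner query: customers.id where city = 'Hanoi'.
Outer: keep orders rows whose customer_id is in that set.
Inner query → {3}

3 | 1 ; 10 | 6 ; 23 | 3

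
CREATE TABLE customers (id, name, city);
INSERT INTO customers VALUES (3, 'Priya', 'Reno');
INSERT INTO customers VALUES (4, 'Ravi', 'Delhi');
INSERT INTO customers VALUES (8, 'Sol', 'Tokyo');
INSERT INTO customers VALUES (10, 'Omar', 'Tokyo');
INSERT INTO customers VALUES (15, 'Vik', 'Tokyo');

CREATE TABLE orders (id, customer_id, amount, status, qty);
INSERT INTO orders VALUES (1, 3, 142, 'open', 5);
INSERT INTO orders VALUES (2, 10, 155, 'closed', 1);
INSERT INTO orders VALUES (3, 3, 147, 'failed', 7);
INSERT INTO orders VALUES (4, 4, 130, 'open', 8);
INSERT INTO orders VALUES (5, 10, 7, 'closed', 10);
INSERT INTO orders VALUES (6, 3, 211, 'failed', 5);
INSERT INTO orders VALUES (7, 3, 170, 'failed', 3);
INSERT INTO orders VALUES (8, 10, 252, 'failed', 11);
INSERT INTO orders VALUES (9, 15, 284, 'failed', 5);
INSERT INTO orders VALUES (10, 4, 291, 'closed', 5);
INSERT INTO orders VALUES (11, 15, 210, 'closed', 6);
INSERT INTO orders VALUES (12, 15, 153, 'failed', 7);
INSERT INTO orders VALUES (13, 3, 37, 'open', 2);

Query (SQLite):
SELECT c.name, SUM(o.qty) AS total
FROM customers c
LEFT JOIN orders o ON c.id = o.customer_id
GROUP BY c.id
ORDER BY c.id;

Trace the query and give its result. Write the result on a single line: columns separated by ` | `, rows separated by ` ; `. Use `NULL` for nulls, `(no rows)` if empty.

LEFT JOIN keeps every customers row; unmatched ones get NULL for orders columns.
Group by customers.id and compute SUM(o.qty). SUM over an all-NULL group is NULL.
  3: ids {1, 3, 6, 7, 13} → SUM(o.qty)=22
  4: ids {4, 10} → SUM(o.qty)=13
  8: ids {—} → SUM(o.qty)=NULL
  10: ids {2, 5, 8} → SUM(o.qty)=22
  15: ids {9, 11, 12} → SUM(o.qty)=18

Priya | 22 ; Ravi | 13 ; Sol | NULL ; Omar | 22 ; Vik | 18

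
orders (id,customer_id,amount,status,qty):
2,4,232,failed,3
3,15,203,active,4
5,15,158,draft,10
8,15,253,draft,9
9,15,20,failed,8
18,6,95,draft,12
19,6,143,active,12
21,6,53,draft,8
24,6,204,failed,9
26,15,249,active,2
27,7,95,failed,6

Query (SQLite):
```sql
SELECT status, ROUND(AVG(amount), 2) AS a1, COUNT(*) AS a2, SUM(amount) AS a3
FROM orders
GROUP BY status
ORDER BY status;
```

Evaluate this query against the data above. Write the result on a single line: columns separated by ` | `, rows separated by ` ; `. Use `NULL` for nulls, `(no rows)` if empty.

active | 198.33 | 3 | 595 ; draft | 139.75 | 4 | 559 ; failed | 137.75 | 4 | 551

Group orders by status.
Per group compute: ROUND(AVG(amount), 2), COUNT(*), SUM(amount).
  active: ids {3, 19, 26} → ROUND(AVG(amount), 2)=198.33, COUNT(*)=3, SUM(amount)=595
  draft: ids {5, 8, 18, 21} → ROUND(AVG(amount), 2)=139.75, COUNT(*)=4, SUM(amount)=559
  failed: ids {2, 9, 24, 27} → ROUND(AVG(amount), 2)=137.75, COUNT(*)=4, SUM(amount)=551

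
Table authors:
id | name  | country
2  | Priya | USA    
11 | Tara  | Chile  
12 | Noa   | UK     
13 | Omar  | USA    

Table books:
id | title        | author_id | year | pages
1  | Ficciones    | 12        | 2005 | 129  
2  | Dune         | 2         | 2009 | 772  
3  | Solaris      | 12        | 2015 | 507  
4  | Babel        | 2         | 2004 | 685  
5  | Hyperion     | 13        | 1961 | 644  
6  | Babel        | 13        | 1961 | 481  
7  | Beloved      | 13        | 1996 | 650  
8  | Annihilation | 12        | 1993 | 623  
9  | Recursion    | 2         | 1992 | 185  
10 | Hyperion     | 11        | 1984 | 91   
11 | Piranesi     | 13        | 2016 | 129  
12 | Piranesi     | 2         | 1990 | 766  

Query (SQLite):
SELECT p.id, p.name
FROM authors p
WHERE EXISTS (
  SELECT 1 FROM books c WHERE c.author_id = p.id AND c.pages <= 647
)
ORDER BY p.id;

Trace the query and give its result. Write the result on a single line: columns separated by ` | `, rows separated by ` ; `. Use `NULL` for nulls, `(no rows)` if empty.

2 | Priya ; 11 | Tara ; 12 | Noa ; 13 | Omar

For each authors row, check whether any books with matching author_id has pages <= 647.
Keep rows where that is true.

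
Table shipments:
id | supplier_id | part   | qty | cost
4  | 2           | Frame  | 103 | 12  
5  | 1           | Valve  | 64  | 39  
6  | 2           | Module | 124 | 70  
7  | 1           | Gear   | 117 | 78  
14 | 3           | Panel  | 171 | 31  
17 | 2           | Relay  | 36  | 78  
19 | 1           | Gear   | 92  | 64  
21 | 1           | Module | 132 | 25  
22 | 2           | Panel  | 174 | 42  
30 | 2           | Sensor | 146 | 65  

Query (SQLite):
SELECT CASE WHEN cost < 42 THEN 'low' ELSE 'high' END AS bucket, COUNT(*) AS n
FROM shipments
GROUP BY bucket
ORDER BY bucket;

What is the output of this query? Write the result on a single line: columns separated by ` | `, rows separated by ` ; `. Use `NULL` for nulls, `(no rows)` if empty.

high | 6 ; low | 4

Bucket rows by cost < 42 → 'low' else 'high'; count each bucket.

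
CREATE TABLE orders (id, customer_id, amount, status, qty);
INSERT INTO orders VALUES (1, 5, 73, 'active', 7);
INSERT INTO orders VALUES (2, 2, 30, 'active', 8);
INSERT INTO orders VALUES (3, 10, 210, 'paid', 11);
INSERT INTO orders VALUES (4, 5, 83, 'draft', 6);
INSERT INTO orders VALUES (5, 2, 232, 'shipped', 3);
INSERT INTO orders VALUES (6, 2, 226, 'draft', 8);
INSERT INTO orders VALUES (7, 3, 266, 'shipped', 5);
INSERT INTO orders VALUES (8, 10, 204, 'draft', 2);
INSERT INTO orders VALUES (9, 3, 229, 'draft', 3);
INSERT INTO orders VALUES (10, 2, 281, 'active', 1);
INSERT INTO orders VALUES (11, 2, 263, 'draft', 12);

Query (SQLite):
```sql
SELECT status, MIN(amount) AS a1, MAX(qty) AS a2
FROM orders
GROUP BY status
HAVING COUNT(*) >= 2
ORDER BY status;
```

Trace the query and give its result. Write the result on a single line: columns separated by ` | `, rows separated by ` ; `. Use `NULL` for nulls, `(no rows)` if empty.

Group orders by status.
Per group compute: MIN(amount), MAX(qty).
HAVING: drop groups with fewer than 2 rows.
  active: ids {1, 2, 10} → MIN(amount)=30, MAX(qty)=8
  draft: ids {4, 6, 8, 9, 11} → MIN(amount)=83, MAX(qty)=12
  paid: ids {3} → MIN(amount)=210, MAX(qty)=11
  shipped: ids {5, 7} → MIN(amount)=232, MAX(qty)=5

active | 30 | 8 ; draft | 83 | 12 ; shipped | 232 | 5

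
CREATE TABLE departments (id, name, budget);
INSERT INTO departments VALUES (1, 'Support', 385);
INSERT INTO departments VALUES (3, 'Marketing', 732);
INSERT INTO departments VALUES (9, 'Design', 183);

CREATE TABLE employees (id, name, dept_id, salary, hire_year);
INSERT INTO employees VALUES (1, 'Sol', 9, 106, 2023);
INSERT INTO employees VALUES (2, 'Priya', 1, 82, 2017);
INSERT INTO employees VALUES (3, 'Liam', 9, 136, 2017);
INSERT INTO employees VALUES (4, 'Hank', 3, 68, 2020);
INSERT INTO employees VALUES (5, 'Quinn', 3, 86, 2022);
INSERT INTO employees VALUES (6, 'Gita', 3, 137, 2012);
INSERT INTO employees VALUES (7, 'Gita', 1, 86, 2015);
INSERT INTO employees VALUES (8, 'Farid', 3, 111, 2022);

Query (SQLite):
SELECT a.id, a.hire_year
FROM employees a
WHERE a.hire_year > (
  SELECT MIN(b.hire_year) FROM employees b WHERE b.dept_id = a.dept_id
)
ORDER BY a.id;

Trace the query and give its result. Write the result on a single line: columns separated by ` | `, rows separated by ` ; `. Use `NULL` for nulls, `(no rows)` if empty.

1 | 2023 ; 2 | 2017 ; 4 | 2020 ; 5 | 2022 ; 8 | 2022

For each employees row a, compute MIN(hire_year) over rows sharing a.dept_id.
Keep row a if a.hire_year > that per-group MIN.
  dept_id=1: MIN(hire_year) = 2015
  dept_id=3: MIN(hire_year) = 2012
  dept_id=9: MIN(hire_year) = 2017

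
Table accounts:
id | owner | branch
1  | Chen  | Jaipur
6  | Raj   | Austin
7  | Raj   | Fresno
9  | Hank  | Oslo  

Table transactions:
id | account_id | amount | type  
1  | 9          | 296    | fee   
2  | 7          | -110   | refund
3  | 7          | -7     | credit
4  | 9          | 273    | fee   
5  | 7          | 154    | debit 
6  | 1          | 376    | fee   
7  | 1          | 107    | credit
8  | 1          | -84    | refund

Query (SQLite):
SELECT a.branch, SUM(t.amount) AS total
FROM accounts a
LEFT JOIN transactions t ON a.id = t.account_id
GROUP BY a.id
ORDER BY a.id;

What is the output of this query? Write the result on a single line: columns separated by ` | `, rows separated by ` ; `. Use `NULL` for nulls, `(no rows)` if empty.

LEFT JOIN keeps every accounts row; unmatched ones get NULL for transactions columns.
Group by accounts.id and compute SUM(t.amount). SUM over an all-NULL group is NULL.
  1: ids {6, 7, 8} → SUM(t.amount)=399
  6: ids {—} → SUM(t.amount)=NULL
  7: ids {2, 3, 5} → SUM(t.amount)=37
  9: ids {1, 4} → SUM(t.amount)=569

Jaipur | 399 ; Austin | NULL ; Fresno | 37 ; Oslo | 569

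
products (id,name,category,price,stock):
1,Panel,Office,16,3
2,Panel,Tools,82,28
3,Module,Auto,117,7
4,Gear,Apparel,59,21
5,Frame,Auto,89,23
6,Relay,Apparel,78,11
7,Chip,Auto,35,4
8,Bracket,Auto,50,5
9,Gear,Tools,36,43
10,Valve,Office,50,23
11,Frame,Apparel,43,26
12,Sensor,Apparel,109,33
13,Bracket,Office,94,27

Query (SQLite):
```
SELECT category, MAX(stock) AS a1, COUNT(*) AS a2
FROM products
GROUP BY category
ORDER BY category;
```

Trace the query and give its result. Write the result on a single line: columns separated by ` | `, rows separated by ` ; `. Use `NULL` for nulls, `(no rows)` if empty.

Group products by category.
Per group compute: MAX(stock), COUNT(*).
  Apparel: ids {4, 6, 11, 12} → MAX(stock)=33, COUNT(*)=4
  Auto: ids {3, 5, 7, 8} → MAX(stock)=23, COUNT(*)=4
  Office: ids {1, 10, 13} → MAX(stock)=27, COUNT(*)=3
  Tools: ids {2, 9} → MAX(stock)=43, COUNT(*)=2

Apparel | 33 | 4 ; Auto | 23 | 4 ; Office | 27 | 3 ; Tools | 43 | 2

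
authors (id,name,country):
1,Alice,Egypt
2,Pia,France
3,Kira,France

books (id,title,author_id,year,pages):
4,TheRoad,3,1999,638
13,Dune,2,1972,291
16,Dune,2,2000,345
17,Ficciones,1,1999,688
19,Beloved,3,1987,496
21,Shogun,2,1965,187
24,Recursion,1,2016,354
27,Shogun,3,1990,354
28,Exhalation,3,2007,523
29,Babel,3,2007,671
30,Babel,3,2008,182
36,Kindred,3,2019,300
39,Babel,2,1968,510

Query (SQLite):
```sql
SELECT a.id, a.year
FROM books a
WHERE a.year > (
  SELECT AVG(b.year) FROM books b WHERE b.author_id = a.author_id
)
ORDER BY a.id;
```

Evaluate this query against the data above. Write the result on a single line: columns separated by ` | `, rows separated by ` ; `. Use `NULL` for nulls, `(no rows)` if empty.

For each books row a, compute AVG(year) over rows sharing a.author_id.
Keep row a if a.year > that per-group AVG.
  author_id=1: AVG(year) = 2007.5
  author_id=2: AVG(year) = 1976.25
  author_id=3: AVG(year) = 2002.428571

16 | 2000 ; 24 | 2016 ; 28 | 2007 ; 29 | 2007 ; 30 | 2008 ; 36 | 2019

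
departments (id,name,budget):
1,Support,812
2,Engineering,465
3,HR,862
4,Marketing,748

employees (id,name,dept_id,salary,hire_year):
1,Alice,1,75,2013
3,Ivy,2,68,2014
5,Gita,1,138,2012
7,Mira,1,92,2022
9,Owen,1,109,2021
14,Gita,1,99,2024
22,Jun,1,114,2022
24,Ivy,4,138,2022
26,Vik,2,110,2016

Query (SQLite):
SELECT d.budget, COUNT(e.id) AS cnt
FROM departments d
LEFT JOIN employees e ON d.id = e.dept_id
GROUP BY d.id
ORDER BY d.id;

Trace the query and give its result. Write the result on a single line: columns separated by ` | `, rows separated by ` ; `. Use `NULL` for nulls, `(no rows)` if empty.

812 | 6 ; 465 | 2 ; 862 | 0 ; 748 | 1

LEFT JOIN keeps every departments row; unmatched ones get NULL for employees columns.
Group by departments.id and compute COUNT(e.id). COUNT(col) of an all-NULL group is 0.
  1: ids {1, 5, 7, 9, 14, 22} → COUNT(e.id)=6
  2: ids {3, 26} → COUNT(e.id)=2
  3: ids {—} → COUNT(e.id)=0
  4: ids {24} → COUNT(e.id)=1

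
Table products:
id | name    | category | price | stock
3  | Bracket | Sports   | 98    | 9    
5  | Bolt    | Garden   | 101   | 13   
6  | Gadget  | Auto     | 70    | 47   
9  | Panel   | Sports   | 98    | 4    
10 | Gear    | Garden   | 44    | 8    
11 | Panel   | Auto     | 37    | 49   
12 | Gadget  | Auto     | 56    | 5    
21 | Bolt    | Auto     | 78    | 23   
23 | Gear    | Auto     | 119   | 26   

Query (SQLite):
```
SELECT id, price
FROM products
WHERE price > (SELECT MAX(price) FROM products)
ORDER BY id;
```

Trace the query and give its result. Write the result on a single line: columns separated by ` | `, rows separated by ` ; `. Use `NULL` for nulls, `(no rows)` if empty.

Scalar subquery: MAX(price) over all products rows = 119.
Keep rows where price > that value.

(no rows)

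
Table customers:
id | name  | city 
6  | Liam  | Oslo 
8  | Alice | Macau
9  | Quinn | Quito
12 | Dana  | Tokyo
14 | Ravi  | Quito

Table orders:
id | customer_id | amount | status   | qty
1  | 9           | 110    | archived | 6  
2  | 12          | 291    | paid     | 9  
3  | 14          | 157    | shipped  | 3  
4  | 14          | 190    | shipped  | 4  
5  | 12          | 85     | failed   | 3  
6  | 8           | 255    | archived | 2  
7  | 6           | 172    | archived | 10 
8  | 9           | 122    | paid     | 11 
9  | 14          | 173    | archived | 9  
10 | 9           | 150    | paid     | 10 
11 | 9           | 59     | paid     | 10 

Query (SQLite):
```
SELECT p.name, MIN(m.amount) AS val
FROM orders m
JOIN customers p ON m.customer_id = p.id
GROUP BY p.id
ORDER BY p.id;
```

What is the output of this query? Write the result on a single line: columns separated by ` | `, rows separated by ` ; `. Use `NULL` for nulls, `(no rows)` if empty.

Liam | 172 ; Alice | 255 ; Quinn | 59 ; Dana | 85 ; Ravi | 157

Join each orders row to its customers via customer_id.
Group joined rows by customers.id; compute MIN(m.amount) per group.
  6: ids {7} → MIN(m.amount)=172
  8: ids {6} → MIN(m.amount)=255
  9: ids {1, 8, 10, 11} → MIN(m.amount)=59
  12: ids {2, 5} → MIN(m.amount)=85
  14: ids {3, 4, 9} → MIN(m.amount)=157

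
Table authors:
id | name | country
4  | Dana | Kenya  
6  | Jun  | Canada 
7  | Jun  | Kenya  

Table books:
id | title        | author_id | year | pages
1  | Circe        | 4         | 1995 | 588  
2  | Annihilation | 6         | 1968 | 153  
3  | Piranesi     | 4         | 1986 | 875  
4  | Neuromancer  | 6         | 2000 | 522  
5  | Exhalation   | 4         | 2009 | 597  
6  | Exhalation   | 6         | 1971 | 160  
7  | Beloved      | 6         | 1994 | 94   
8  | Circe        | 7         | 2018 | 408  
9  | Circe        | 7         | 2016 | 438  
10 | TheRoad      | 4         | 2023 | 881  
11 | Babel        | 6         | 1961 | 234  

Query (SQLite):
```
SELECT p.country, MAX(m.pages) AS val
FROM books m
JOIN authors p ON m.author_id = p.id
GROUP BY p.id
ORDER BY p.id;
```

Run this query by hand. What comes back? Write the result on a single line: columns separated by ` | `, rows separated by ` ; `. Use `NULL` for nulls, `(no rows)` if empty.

Kenya | 881 ; Canada | 522 ; Kenya | 438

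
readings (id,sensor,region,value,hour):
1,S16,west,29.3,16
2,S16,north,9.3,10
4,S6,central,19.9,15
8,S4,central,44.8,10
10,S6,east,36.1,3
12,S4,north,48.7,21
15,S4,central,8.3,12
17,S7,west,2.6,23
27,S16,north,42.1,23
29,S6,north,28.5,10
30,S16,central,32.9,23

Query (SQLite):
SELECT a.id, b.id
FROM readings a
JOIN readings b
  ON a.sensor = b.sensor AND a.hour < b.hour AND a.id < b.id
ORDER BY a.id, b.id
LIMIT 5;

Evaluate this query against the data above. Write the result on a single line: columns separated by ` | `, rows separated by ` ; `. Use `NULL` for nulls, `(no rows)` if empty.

1 | 27 ; 1 | 30 ; 2 | 27 ; 2 | 30 ; 8 | 12

Pairs (a,b) with same sensor, a.hour < b.hour, a.id < b.id.
sensor groups: S16:{1,2,27,30} S4:{8,12,15} S6:{4,10,29} S7:{17}
Ordered by (a.id, b.id); first 5.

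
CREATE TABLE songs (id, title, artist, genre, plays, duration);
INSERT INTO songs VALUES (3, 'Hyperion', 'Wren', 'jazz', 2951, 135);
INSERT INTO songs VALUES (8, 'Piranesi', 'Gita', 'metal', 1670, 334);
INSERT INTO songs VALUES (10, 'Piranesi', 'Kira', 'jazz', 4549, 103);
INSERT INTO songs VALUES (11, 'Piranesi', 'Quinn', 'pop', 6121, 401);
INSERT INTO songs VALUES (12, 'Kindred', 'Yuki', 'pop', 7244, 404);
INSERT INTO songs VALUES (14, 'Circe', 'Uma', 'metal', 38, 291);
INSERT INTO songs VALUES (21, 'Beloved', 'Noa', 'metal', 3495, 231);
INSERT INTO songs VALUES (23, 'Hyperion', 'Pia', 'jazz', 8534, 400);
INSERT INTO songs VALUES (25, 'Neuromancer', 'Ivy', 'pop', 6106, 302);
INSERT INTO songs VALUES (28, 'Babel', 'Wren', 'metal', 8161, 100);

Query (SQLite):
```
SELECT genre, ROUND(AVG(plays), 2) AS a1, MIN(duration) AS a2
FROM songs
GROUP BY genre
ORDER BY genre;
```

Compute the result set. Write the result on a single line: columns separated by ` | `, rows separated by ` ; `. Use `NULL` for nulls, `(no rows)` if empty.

Group songs by genre.
Per group compute: ROUND(AVG(plays), 2), MIN(duration).
  jazz: ids {3, 10, 23} → ROUND(AVG(plays), 2)=5344.67, MIN(duration)=103
  metal: ids {8, 14, 21, 28} → ROUND(AVG(plays), 2)=3341, MIN(duration)=100
  pop: ids {11, 12, 25} → ROUND(AVG(plays), 2)=6490.33, MIN(duration)=302

jazz | 5344.67 | 103 ; metal | 3341 | 100 ; pop | 6490.33 | 302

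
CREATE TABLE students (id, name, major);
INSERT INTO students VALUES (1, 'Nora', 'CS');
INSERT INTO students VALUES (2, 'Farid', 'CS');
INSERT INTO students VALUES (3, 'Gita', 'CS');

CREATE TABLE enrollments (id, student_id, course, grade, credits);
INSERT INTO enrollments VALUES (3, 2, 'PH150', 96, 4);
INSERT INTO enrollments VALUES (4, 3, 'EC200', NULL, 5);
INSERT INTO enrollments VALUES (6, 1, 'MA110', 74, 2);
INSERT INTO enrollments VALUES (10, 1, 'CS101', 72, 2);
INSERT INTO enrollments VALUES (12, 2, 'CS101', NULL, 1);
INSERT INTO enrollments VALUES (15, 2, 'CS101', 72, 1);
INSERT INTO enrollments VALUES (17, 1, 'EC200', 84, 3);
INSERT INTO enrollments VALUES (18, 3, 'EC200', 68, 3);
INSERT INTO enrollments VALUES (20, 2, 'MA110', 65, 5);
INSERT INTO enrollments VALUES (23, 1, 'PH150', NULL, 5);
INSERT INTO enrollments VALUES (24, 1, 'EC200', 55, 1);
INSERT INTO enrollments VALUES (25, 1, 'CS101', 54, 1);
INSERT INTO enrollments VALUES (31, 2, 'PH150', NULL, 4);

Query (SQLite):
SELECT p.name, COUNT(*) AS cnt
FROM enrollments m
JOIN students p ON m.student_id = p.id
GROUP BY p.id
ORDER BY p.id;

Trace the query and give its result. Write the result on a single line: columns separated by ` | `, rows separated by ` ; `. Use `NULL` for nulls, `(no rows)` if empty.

Nora | 6 ; Farid | 5 ; Gita | 2

Join each enrollments row to its students via student_id.
Group joined rows by students.id; compute COUNT(*) per group.
  1: ids {6, 10, 17, 23, 24, 25} → COUNT(*)=6
  2: ids {3, 12, 15, 20, 31} → COUNT(*)=5
  3: ids {4, 18} → COUNT(*)=2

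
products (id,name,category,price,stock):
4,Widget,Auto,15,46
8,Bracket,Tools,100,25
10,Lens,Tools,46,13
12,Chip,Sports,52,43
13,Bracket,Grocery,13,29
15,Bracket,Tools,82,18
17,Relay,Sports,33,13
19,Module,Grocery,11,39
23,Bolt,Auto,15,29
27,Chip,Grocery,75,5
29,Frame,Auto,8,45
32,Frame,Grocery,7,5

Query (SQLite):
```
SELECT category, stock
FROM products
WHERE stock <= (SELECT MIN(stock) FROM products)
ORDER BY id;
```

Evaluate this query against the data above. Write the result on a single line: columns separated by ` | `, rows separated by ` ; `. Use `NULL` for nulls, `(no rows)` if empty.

Scalar subquery: MIN(stock) over all products rows = 5.
Keep rows where stock <= that value.

Grocery | 5 ; Grocery | 5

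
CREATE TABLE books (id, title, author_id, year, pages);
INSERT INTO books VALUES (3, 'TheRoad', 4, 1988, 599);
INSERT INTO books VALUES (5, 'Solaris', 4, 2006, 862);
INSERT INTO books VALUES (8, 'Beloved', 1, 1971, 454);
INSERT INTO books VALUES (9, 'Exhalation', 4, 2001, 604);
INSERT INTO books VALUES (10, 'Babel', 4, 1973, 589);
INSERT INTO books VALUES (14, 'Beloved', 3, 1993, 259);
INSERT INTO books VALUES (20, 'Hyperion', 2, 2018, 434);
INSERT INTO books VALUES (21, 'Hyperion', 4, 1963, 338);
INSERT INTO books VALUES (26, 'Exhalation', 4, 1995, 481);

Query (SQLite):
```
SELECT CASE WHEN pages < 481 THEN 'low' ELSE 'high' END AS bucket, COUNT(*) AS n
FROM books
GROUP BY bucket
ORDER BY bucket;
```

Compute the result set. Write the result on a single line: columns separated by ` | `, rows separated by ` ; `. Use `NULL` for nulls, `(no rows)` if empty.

Bucket rows by pages < 481 → 'low' else 'high'; count each bucket.

high | 5 ; low | 4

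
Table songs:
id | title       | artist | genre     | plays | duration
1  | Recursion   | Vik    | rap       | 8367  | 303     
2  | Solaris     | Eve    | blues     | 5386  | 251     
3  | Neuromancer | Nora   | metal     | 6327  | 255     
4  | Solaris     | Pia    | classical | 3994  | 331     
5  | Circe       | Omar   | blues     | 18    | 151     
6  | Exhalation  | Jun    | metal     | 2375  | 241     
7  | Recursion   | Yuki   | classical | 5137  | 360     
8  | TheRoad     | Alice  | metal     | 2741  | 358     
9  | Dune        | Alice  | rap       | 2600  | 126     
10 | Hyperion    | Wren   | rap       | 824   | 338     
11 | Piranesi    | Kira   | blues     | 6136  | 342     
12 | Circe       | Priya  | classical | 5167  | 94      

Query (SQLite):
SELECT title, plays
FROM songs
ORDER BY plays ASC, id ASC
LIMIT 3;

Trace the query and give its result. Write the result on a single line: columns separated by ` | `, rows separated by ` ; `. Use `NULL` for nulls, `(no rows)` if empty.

Sort by plays asc, tiebreak id asc: (18, id=5), (824, id=10), (2375, id=6), (2600, id=9), (2741, id=8), (3994, id=4) …. Take first 3.

Circe | 18 ; Hyperion | 824 ; Exhalation | 2375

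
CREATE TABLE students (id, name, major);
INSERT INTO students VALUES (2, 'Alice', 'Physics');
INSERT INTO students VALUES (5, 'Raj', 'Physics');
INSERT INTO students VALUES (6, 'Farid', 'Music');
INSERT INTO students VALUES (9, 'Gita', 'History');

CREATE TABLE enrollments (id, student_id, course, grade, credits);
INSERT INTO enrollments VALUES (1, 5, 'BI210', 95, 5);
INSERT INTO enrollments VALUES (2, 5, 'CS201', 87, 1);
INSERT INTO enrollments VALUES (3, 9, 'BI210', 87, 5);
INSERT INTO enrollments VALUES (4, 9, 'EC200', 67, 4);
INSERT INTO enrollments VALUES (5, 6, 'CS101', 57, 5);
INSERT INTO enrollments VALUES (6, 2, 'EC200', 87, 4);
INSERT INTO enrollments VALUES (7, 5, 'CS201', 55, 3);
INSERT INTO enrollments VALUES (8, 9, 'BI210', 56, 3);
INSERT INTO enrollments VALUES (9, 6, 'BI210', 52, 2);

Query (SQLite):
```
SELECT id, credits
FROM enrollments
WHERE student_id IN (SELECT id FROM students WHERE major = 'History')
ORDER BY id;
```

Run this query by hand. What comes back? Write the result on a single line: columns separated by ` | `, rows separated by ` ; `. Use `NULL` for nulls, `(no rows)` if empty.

Inner query: students.id where major = 'History'.
Outer: keep enrollments rows whose student_id is in that set.
Inner query → {9}

3 | 5 ; 4 | 4 ; 8 | 3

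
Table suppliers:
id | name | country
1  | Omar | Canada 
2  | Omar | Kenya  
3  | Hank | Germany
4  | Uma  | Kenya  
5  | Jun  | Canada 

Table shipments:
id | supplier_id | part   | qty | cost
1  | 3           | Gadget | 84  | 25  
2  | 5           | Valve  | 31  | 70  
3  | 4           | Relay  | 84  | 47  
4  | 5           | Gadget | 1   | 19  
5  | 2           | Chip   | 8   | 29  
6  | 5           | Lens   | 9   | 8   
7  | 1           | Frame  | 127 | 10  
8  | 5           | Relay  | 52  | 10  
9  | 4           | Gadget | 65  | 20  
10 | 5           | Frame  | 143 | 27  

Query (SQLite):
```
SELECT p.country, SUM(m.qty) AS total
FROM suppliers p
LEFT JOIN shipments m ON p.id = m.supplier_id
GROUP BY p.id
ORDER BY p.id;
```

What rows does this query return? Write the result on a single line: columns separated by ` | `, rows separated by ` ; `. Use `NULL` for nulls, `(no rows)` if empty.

Canada | 127 ; Kenya | 8 ; Germany | 84 ; Kenya | 149 ; Canada | 236

LEFT JOIN keeps every suppliers row; unmatched ones get NULL for shipments columns.
Group by suppliers.id and compute SUM(m.qty). SUM over an all-NULL group is NULL.
  1: ids {7} → SUM(m.qty)=127
  2: ids {5} → SUM(m.qty)=8
  3: ids {1} → SUM(m.qty)=84
  4: ids {3, 9} → SUM(m.qty)=149
  5: ids {2, 4, 6, 8, 10} → SUM(m.qty)=236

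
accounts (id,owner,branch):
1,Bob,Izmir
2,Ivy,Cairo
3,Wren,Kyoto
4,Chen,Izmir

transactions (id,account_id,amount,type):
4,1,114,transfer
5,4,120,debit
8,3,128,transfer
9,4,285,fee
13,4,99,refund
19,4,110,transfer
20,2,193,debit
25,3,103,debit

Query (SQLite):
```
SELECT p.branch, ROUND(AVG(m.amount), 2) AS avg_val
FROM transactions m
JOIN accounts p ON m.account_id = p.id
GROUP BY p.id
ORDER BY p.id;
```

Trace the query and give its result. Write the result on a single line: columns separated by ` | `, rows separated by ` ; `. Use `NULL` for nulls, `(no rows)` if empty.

Join each transactions row to its accounts via account_id.
Group joined rows by accounts.id; compute ROUND(AVG(m.amount), 2) per group.
  1: ids {4} → ROUND(AVG(m.amount), 2)=114
  2: ids {20} → ROUND(AVG(m.amount), 2)=193
  3: ids {8, 25} → ROUND(AVG(m.amount), 2)=115.5
  4: ids {5, 9, 13, 19} → ROUND(AVG(m.amount), 2)=153.5

Izmir | 114 ; Cairo | 193 ; Kyoto | 115.5 ; Izmir | 153.5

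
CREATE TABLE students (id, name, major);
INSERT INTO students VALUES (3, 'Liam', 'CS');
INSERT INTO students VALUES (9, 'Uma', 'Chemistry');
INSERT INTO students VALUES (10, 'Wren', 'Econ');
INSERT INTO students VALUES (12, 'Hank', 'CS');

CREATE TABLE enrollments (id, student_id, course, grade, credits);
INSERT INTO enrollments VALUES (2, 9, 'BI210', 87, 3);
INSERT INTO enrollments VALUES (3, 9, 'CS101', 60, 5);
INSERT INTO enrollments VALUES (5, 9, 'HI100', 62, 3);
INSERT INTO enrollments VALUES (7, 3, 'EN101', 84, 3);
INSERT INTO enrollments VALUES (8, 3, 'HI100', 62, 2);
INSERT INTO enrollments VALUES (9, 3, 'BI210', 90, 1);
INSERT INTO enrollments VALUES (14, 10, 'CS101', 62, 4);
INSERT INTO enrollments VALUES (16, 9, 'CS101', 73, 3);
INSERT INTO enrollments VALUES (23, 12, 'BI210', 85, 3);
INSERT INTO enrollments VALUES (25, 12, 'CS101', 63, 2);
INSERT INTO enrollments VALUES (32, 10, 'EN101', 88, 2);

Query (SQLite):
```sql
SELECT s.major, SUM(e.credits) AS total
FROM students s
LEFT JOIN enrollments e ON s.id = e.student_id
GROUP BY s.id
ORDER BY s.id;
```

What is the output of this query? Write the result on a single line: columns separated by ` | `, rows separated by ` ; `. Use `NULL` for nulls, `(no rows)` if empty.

LEFT JOIN keeps every students row; unmatched ones get NULL for enrollments columns.
Group by students.id and compute SUM(e.credits). SUM over an all-NULL group is NULL.
  3: ids {7, 8, 9} → SUM(e.credits)=6
  9: ids {2, 3, 5, 16} → SUM(e.credits)=14
  10: ids {14, 32} → SUM(e.credits)=6
  12: ids {23, 25} → SUM(e.credits)=5

CS | 6 ; Chemistry | 14 ; Econ | 6 ; CS | 5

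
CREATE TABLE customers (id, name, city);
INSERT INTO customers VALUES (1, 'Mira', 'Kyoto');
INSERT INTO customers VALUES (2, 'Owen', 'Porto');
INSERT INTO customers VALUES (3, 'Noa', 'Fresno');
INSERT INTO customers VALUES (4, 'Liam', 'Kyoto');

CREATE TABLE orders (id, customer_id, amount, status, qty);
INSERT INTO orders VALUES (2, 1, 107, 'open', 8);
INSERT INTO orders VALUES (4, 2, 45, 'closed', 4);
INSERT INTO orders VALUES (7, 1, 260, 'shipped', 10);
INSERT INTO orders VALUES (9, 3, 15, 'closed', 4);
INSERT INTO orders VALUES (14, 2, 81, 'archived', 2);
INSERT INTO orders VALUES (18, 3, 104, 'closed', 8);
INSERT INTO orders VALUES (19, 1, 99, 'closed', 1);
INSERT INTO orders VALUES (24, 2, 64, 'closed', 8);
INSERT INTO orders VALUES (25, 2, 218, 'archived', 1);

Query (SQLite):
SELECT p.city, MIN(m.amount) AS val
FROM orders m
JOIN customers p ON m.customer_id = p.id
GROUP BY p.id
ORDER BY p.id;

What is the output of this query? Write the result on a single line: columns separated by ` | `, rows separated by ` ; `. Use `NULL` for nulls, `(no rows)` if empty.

Join each orders row to its customers via customer_id.
Group joined rows by customers.id; compute MIN(m.amount) per group.
  1: ids {2, 7, 19} → MIN(m.amount)=99
  2: ids {4, 14, 24, 25} → MIN(m.amount)=45
  3: ids {9, 18} → MIN(m.amount)=15

Kyoto | 99 ; Porto | 45 ; Fresno | 15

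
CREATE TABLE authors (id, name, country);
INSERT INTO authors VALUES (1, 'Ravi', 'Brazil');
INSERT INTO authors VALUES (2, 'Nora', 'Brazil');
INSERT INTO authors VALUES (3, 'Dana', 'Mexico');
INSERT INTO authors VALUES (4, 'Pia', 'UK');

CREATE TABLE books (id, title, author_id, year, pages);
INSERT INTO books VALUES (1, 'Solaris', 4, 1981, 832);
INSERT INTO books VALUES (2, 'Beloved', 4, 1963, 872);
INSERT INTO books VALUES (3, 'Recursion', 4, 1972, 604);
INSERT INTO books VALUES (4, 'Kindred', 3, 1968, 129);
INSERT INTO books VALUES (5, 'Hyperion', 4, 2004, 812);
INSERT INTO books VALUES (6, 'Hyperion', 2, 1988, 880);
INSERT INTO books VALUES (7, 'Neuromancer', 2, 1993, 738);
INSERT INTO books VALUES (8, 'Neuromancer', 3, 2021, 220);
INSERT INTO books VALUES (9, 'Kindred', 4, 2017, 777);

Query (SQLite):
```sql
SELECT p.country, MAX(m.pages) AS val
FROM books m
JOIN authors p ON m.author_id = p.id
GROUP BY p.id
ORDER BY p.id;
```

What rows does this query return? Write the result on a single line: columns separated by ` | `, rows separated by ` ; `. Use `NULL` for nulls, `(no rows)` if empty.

Join each books row to its authors via author_id.
Group joined rows by authors.id; compute MAX(m.pages) per group.
  2: ids {6, 7} → MAX(m.pages)=880
  3: ids {4, 8} → MAX(m.pages)=220
  4: ids {1, 2, 3, 5, 9} → MAX(m.pages)=872

Brazil | 880 ; Mexico | 220 ; UK | 872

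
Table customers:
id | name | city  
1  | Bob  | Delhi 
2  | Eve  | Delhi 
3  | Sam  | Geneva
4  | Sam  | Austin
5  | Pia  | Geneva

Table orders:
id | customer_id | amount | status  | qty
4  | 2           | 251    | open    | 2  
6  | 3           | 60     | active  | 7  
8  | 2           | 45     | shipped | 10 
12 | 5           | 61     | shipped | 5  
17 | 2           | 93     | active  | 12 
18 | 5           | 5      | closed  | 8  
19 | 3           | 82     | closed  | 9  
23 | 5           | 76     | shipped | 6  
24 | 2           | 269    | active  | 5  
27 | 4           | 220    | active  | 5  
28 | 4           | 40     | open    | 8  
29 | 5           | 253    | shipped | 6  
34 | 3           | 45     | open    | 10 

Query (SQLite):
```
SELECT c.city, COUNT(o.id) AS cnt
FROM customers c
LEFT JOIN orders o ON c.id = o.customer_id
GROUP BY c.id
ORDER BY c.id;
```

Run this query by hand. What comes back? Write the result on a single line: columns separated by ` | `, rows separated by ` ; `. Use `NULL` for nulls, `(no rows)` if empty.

Delhi | 0 ; Delhi | 4 ; Geneva | 3 ; Austin | 2 ; Geneva | 4

LEFT JOIN keeps every customers row; unmatched ones get NULL for orders columns.
Group by customers.id and compute COUNT(o.id). COUNT(col) of an all-NULL group is 0.
  1: ids {—} → COUNT(o.id)=0
  2: ids {4, 8, 17, 24} → COUNT(o.id)=4
  3: ids {6, 19, 34} → COUNT(o.id)=3
  4: ids {27, 28} → COUNT(o.id)=2
  5: ids {12, 18, 23, 29} → COUNT(o.id)=4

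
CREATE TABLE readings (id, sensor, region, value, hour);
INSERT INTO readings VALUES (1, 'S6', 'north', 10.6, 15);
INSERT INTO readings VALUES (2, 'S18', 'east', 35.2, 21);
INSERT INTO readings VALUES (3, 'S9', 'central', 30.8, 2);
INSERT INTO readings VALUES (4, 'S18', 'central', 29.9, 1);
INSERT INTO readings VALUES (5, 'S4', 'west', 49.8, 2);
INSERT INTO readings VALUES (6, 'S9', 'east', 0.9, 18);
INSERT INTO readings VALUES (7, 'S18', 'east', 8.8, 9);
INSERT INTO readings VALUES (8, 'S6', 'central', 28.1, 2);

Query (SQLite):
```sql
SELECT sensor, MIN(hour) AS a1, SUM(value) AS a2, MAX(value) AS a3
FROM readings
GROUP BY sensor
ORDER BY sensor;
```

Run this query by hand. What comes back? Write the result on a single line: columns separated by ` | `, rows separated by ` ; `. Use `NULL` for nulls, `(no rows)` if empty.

S18 | 1 | 73.9 | 35.2 ; S4 | 2 | 49.8 | 49.8 ; S6 | 2 | 38.7 | 28.1 ; S9 | 2 | 31.7 | 30.8

Group readings by sensor.
Per group compute: MIN(hour), SUM(value), MAX(value).
  S18: ids {2, 4, 7} → MIN(hour)=1, SUM(value)=73.9, MAX(value)=35.2
  S4: ids {5} → MIN(hour)=2, SUM(value)=49.8, MAX(value)=49.8
  S6: ids {1, 8} → MIN(hour)=2, SUM(value)=38.7, MAX(value)=28.1
  S9: ids {3, 6} → MIN(hour)=2, SUM(value)=31.7, MAX(value)=30.8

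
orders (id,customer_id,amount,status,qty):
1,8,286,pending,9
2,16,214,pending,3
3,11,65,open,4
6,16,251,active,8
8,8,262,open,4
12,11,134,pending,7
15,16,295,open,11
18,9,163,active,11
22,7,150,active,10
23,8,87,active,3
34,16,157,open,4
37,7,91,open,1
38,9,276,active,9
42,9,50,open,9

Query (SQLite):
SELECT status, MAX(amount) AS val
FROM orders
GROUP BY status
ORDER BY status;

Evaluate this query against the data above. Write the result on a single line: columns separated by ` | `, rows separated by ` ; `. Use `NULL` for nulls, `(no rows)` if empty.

Partition orders by status; compute MAX(amount) within each group.
  active: ids {6, 18, 22, 23, 38} → MAX(amount)=276
  open: ids {3, 8, 15, 34, 37, 42} → MAX(amount)=295
  pending: ids {1, 2, 12} → MAX(amount)=286

active | 276 ; open | 295 ; pending | 286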